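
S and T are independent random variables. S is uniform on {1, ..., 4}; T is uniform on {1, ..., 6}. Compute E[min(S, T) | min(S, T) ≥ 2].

P(min(S, T) ≥ 2) = 5/8.
Summing min(S,T)·P(x,y) over outcomes with min(S, T) ≥ 2 gives 41/24.
E[min(S, T) | min(S, T) ≥ 2] = (41/24) / (5/8) = 41/15.

41/15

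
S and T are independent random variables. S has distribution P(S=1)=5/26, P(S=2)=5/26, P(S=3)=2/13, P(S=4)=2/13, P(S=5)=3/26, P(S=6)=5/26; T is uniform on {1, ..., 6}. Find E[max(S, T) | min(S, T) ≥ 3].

331/64

P(min(S, T) ≥ 3) = 16/39.
Summing max(S,T)·P(x,y) over outcomes with min(S, T) ≥ 3 gives 331/156.
E[max(S, T) | min(S, T) ≥ 3] = (331/156) / (16/39) = 331/64.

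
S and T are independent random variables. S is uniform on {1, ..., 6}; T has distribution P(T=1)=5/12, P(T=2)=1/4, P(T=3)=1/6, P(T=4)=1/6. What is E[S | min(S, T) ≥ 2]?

4

P(min(S, T) ≥ 2) = 35/72.
Summing S·P(x,y) over outcomes with min(S, T) ≥ 2 gives 35/18.
E[S | min(S, T) ≥ 2] = (35/18) / (35/72) = 4.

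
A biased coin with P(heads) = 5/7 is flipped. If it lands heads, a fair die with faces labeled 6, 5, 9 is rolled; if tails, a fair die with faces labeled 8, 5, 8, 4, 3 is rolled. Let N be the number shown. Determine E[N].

E[N | heads] = (6+5+9)/3 = 20/3.
E[N | tails] = (8+5+8+4+3)/5 = 28/5.
By the law of total expectation,
E[N] = (5/7)·(20/3) + (2/7)·(28/5) = 668/105.

668/105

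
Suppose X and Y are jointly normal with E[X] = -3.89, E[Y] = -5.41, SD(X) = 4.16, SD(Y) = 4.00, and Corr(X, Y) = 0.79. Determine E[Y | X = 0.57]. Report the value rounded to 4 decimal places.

-2.0221

For a bivariate normal, E[Y | X=x] = μ_Y + ρ·(σ_Y/σ_X)·(x − μ_X).
E[Y | X=0.57] = -5.41 + (0.79)·(4.00/4.16)·(0.57 − (-3.89)) = -5.41 + (0.75962)·(4.46) = -2.0221.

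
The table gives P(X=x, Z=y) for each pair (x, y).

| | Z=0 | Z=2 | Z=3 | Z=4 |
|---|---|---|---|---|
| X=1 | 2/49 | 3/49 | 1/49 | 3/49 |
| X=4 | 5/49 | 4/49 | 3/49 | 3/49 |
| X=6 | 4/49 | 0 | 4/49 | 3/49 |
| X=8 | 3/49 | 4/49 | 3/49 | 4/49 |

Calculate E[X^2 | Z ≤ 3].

P(Z ≤ 3) = 36/49.
Summing X^2·P(X=x,Z=y) over the conditioning event gives 1126/49.
E[X^2 | Z ≤ 3] = (1126/49) / (36/49) = 563/18.

563/18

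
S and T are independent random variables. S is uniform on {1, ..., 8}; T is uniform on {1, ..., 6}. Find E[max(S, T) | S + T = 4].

8/3

Outcomes with S + T = 4: (1,3), (2,2), (3,1), each with probability 1/48.
E[max(S, T) | S + T = 4] = (3 + 2 + 3) / 3 = 8/3.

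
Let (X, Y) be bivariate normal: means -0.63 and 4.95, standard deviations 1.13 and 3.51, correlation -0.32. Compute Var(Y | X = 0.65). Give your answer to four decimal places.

For a bivariate normal, Var(Y | X=x) = σ_Y²(1 − ρ²).
Var(Y | X=0.65) = (3.51)²·(1 − (-0.32)²) = 12.3201·0.8976 = 11.0585.

11.0585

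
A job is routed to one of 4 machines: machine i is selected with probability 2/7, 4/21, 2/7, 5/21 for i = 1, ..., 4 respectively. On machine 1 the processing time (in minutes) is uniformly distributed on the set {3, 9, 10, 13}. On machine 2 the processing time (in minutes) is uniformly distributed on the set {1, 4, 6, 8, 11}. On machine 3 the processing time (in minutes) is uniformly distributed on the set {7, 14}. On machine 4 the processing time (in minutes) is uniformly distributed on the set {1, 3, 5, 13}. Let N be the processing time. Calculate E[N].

E[N | machine 1] = (3+9+10+13)/4 = 35/4.
E[N | machine 2] = (1+4+6+8+11)/5 = 6.
E[N | machine 3] = (7+14)/2 = 21/2.
E[N | machine 4] = (1+3+5+13)/4 = 11/2.
E[N] = (2/7)·(35/4) + (4/21)·(6) + (2/7)·(21/2) + (5/21)·(11/2) = 167/21.

167/21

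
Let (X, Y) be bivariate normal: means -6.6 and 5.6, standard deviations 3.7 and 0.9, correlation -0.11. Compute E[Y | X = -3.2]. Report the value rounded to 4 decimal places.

The regression of Y on X has slope ρ·σ_Y/σ_X and passes through (μ_X, μ_Y).
E[Y | X=-3.2] = 5.6 + (-0.11)·(0.9/3.7)·(-3.2 − (-6.6)) = 5.6 + (-0.026757)·(3.4) = 5.5090.

5.5090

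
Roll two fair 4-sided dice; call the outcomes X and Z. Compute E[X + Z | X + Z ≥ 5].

6

P(X + Z ≥ 5) = 5/8.
Summing (X+Z)·P(x,y) over outcomes with X + Z ≥ 5 gives 15/4.
E[X + Z | X + Z ≥ 5] = (15/4) / (5/8) = 6.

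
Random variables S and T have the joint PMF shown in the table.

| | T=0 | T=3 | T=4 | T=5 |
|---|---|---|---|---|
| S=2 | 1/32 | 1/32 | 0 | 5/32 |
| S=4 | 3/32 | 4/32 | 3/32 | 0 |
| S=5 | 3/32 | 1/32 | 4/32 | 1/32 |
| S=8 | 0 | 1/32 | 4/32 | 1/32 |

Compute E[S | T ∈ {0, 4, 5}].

P(T ∈ {0, 4, 5}) = 25/32.
Summing S·P(S=x,T=y) over the conditioning event gives 29/8.
E[S | T ∈ {0, 4, 5}] = (29/8) / (25/32) = 116/25.

116/25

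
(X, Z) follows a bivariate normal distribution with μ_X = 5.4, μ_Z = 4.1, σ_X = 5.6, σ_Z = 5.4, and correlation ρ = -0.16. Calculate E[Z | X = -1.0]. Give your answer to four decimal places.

The regression of Z on X has slope ρ·σ_Z/σ_X and passes through (μ_X, μ_Z).
E[Z | X=-1.0] = 4.1 + (-0.16)·(5.4/5.6)·(-1.0 − (5.4)) = 4.1 + (-0.154286)·(-6.4) = 5.0874.

5.0874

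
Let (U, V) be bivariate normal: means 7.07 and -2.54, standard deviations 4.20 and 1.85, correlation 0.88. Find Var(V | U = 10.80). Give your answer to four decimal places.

For a bivariate normal, Var(V | U=x) = σ_V²(1 − ρ²).
Var(V | U=10.80) = (1.85)²·(1 − (0.88)²) = 3.4225·0.2256 = 0.7721.

0.7721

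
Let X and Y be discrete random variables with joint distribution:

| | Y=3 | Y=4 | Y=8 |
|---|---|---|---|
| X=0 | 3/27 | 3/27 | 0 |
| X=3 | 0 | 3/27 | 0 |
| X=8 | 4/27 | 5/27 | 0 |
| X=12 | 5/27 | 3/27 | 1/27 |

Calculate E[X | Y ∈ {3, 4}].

177/26

P(Y ∈ {3, 4}) = 26/27.
Σ X·P over the event = 0·(3/27) + 0·(3/27) + 3·(3/27) + 8·(4/27) + 8·(5/27) + 12·(5/27) + 12·(3/27) = 59/9.
E[X | Y ∈ {3, 4}] = (59/9) / (26/27) = 177/26.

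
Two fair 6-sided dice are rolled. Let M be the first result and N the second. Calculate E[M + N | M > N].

P(M > N) = 5/12.
Summing (M+N)·P(x,y) over outcomes with M > N gives 35/12.
E[M + N | M > N] = (35/12) / (5/12) = 7.

7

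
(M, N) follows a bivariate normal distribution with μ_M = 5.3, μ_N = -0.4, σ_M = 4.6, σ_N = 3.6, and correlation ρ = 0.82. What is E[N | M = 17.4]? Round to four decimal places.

7.3650

E[N | M=x] = μ_N + ρ(σ_N/σ_M)(x − μ_M) for jointly normal variables.
E[N | M=17.4] = -0.4 + (0.82)·(3.6/4.6)·(17.4 − (5.3)) = -0.4 + (0.641739)·(12.1) = 7.3650.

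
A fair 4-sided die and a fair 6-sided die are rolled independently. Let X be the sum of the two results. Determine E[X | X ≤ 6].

P(X ≤ 6) = 7/12.
Σ over the event: 2·1/24 + 3·1/12 + 4·1/8 + 5·1/6 + 6·1/6 = 8/3.
E[X | X ≤ 6] = (8/3) / (7/12) = 32/7.

32/7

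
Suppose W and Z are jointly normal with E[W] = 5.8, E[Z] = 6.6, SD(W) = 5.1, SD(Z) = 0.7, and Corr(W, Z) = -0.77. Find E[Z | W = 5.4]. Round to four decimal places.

6.6423

For a bivariate normal, E[Z | W=x] = μ_Z + ρ·(σ_Z/σ_W)·(x − μ_W).
E[Z | W=5.4] = 6.6 + (-0.77)·(0.7/5.1)·(5.4 − (5.8)) = 6.6 + (-0.10569)·(-0.4) = 6.6423.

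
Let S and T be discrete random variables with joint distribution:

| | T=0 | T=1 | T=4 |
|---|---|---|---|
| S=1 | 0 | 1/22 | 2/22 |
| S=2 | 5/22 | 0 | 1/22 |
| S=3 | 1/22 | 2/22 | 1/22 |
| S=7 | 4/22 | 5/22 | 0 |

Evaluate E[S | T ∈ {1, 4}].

P(T ∈ {1, 4}) = 6/11.
Σ S·P over the event = 1·(1/22) + 1·(2/22) + 2·(1/22) + 3·(2/22) + 3·(1/22) + 7·(5/22) = 49/22.
E[S | T ∈ {1, 4}] = (49/22) / (6/11) = 49/12.

49/12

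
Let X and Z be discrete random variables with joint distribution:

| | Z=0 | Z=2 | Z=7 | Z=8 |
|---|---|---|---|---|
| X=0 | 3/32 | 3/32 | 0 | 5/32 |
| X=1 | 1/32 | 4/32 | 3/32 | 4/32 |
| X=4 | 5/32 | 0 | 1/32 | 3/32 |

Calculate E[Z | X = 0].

P(X = 0) = 11/32.
Σ Z·P over the event = 0·(3/32) + 2·(3/32) + 8·(5/32) = 23/16.
E[Z | X = 0] = (23/16) / (11/32) = 46/11.

46/11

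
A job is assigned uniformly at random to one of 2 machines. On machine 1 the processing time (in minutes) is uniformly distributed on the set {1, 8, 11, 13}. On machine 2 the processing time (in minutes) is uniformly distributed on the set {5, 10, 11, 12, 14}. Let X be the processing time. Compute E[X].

373/40

E[X | machine 1] = (1+8+11+13)/4 = 33/4.
E[X | machine 2] = (5+10+11+12+14)/5 = 52/5.
E[X] = (1/2)·(33/4) + (1/2)·(52/5) = 373/40.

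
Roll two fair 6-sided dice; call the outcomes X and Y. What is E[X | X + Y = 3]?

P(X + Y = 3) = 1/18.
Summing X·P(x,y) over outcomes with X + Y = 3 gives 1/12.
E[X | X + Y = 3] = (1/12) / (1/18) = 3/2.

3/2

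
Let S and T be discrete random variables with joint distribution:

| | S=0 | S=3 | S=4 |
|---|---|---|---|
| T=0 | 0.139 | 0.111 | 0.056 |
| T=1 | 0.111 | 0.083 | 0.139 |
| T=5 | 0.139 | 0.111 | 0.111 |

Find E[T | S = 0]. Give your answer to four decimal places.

P(S = 0) = 0.389.
Σ T·P over the event = 0·(0.139) + 1·(0.111) + 5·(0.139) = 0.806.
E[T | S = 0] = (0.806) / (0.389) = 2.0720.

2.0720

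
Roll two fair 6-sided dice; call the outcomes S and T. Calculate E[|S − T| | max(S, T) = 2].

Outcomes with max(S, T) = 2: (1,2), (2,1), (2,2), each with probability 1/36.
E[|S − T| | max(S, T) = 2] = (1 + 1 + 0) / 3 = 2/3.

2/3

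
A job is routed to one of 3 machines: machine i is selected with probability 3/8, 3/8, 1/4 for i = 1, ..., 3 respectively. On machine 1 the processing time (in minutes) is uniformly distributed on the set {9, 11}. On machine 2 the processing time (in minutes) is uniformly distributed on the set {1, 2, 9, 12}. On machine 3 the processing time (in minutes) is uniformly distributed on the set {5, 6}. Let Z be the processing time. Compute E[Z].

E[Z | machine 1] = (9+11)/2 = 10.
E[Z | machine 2] = (1+2+9+12)/4 = 6.
E[Z | machine 3] = (5+6)/2 = 11/2.
By the law of total expectation,
E[Z] = (3/8)·(10) + (3/8)·(6) + (1/4)·(11/2) = 59/8.

59/8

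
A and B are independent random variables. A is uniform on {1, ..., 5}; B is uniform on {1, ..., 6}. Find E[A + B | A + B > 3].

P(A + B > 3) = 9/10.
Summing (A+B)·P(x,y) over outcomes with A + B > 3 gives 187/30.
E[A + B | A + B > 3] = (187/30) / (9/10) = 187/27.

187/27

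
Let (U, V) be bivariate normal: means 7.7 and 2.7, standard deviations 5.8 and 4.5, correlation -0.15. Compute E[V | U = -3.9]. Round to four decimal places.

4.0500

For a bivariate normal, E[V | U=x] = μ_V + ρ·(σ_V/σ_U)·(x − μ_U).
E[V | U=-3.9] = 2.7 + (-0.15)·(4.5/5.8)·(-3.9 − (7.7)) = 2.7 + (-0.11638)·(-11.6) = 4.0500.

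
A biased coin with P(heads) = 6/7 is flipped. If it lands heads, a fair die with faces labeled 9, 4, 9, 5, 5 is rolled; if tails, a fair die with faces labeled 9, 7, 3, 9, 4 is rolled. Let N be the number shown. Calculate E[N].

32/5

E[N | heads] = (9+4+9+5+5)/5 = 32/5.
E[N | tails] = (9+7+3+9+4)/5 = 32/5.
E[N] = (6/7)·(32/5) + (1/7)·(32/5) = 32/5.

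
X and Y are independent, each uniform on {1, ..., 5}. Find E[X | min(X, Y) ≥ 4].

9/2

Outcomes with min(X, Y) ≥ 4: (4,4), (4,5), (5,4), (5,5), each with probability 1/25.
E[X | min(X, Y) ≥ 4] = (4 + 4 + 5 + 5) / 4 = 9/2.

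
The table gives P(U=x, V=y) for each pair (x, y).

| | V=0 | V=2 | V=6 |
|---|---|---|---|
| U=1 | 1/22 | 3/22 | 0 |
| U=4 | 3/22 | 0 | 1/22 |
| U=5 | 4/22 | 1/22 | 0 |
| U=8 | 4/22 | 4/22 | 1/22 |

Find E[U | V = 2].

5

P(V = 2) = 4/11.
Summing U·P(U=x,V=y) over the conditioning event gives 20/11.
E[U | V = 2] = (20/11) / (4/11) = 5.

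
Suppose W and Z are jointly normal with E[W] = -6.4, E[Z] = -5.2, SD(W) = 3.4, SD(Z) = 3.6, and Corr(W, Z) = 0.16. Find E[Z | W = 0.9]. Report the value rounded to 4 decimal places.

The regression of Z on W has slope ρ·σ_Z/σ_W and passes through (μ_W, μ_Z).
E[Z | W=0.9] = -5.2 + (0.16)·(3.6/3.4)·(0.9 − (-6.4)) = -5.2 + (0.16941)·(7.3) = -3.9633.

-3.9633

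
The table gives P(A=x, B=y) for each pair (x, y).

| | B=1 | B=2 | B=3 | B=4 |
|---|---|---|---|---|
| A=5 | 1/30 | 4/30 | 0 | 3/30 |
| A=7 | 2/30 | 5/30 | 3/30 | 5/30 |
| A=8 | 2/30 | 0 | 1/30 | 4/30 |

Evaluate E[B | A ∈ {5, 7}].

P(A ∈ {5, 7}) = 23/30.
Σ B·P over the event = 1·(1/30) + 2·(4/30) + 4·(3/30) + 1·(2/30) + 2·(5/30) + 3·(3/30) + 4·(5/30) = 31/15.
E[B | A ∈ {5, 7}] = (31/15) / (23/30) = 62/23.

62/23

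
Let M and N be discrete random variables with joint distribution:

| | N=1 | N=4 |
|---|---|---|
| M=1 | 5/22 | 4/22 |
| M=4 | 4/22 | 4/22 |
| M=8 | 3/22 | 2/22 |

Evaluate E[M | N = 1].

P(N = 1) = 6/11.
Σ M·P over the event = 1·(5/22) + 4·(4/22) + 8·(3/22) = 45/22.
E[M | N = 1] = (45/22) / (6/11) = 15/4.

15/4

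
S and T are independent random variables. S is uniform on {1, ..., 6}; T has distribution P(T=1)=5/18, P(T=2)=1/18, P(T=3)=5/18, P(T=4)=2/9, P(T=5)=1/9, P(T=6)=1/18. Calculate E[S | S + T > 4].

P(S + T > 4) = 43/54.
Summing S·P(x,y) over outcomes with S + T > 4 gives 85/27.
E[S | S + T > 4] = (85/27) / (43/54) = 170/43.

170/43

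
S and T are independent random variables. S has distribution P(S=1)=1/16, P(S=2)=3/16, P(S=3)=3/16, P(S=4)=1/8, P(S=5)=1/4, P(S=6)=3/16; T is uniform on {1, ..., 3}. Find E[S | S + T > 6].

P(S + T > 6) = 19/48.
Summing S·P(x,y) over outcomes with S + T > 6 gives 17/8.
E[S | S + T > 6] = (17/8) / (19/48) = 102/19.

102/19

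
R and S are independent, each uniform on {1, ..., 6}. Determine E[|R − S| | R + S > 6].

P(R + S > 6) = 7/12.
Summing |R−S|·P(x,y) over outcomes with R + S > 6 gives 11/9.
E[|R − S| | R + S > 6] = (11/9) / (7/12) = 44/21.

44/21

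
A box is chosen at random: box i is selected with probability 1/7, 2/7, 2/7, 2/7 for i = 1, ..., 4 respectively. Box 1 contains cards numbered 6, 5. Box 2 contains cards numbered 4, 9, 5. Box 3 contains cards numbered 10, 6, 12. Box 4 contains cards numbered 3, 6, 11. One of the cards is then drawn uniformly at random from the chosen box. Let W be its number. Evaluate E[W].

E[W | box 1] = (6+5)/2 = 11/2.
E[W | box 2] = (4+9+5)/3 = 6.
E[W | box 3] = (10+6+12)/3 = 28/3.
E[W | box 4] = (3+6+11)/3 = 20/3.
By the law of total expectation,
E[W] = (1/7)·(11/2) + (2/7)·(6) + (2/7)·(28/3) + (2/7)·(20/3) = 99/14.

99/14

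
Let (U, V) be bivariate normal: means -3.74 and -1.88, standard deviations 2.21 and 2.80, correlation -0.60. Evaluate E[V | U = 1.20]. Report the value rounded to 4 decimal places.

-5.6353

The regression of V on U has slope ρ·σ_V/σ_U and passes through (μ_U, μ_V).
E[V | U=1.20] = -1.88 + (-0.60)·(2.80/2.21)·(1.20 − (-3.74)) = -1.88 + (-0.76018)·(4.94) = -5.6353.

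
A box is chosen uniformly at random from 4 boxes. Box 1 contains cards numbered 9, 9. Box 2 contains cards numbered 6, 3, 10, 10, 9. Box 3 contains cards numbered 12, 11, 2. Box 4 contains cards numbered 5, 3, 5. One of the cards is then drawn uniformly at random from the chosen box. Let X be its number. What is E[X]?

E[X | box 1] = (9+9)/2 = 9.
E[X | box 2] = (6+3+10+10+9)/5 = 38/5.
E[X | box 3] = (12+11+2)/3 = 25/3.
E[X | box 4] = (5+3+5)/3 = 13/3.
E[X] = (1/4)·(9) + (1/4)·(38/5) + (1/4)·(25/3) + (1/4)·(13/3) = 439/60.

439/60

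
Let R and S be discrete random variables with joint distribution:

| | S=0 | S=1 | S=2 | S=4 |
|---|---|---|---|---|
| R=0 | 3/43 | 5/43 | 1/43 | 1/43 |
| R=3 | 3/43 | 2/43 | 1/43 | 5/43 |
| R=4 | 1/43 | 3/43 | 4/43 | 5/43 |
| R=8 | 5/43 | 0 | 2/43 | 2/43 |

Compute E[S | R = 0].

P(R = 0) = 10/43.
Σ S·P over the event = 0·(3/43) + 1·(5/43) + 2·(1/43) + 4·(1/43) = 11/43.
E[S | R = 0] = (11/43) / (10/43) = 11/10.

11/10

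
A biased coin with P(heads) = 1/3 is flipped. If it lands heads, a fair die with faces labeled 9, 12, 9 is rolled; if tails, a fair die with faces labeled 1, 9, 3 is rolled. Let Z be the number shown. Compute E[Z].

56/9

E[Z | heads] = (9+12+9)/3 = 10.
E[Z | tails] = (1+9+3)/3 = 13/3.
By the law of total expectation,
E[Z] = (1/3)·(10) + (2/3)·(13/3) = 56/9.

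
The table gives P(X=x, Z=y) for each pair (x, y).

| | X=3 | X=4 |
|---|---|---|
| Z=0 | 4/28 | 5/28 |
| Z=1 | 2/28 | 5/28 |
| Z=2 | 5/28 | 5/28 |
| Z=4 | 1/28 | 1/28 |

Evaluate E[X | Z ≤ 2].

93/26

P(Z ≤ 2) = 13/14.
Σ X·P over the event = 3·(4/28) + 3·(2/28) + 3·(5/28) + 4·(5/28) + 4·(5/28) + 4·(5/28) = 93/28.
E[X | Z ≤ 2] = (93/28) / (13/14) = 93/26.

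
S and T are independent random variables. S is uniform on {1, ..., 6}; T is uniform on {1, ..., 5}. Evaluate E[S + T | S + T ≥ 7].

P(S + T ≥ 7) = 1/2.
Summing (S+T)·P(x,y) over outcomes with S + T ≥ 7 gives 25/6.
E[S + T | S + T ≥ 7] = (25/6) / (1/2) = 25/3.

25/3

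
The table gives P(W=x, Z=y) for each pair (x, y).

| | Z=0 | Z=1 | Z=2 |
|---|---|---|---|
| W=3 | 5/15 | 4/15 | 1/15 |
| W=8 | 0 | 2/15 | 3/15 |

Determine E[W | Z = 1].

14/3

P(Z = 1) = 2/5.
Summing W·P(W=x,Z=y) over the conditioning event gives 28/15.
E[W | Z = 1] = (28/15) / (2/5) = 14/3.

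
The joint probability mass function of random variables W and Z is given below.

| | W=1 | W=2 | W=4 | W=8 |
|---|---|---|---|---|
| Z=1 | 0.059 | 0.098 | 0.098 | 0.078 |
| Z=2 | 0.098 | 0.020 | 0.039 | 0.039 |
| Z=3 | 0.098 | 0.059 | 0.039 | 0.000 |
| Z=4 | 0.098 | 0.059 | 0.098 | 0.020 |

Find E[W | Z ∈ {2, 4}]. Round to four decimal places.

P(Z ∈ {2, 4}) = 0.471.
Σ W·P over the event = 1·(0.098) + 1·(0.098) + 2·(0.020) + 2·(0.059) + 4·(0.039) + 4·(0.098) + 8·(0.039) + 8·(0.020) = 1.374.
E[W | Z ∈ {2, 4}] = (1.374) / (0.471) = 2.9172.

2.9172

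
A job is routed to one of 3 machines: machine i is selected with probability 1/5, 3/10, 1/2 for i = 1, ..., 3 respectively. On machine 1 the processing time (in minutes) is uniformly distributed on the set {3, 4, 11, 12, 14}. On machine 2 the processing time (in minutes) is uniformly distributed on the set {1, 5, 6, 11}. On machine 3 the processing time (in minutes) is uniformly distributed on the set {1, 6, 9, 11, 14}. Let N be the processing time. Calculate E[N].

E[N | machine 1] = (3+4+11+12+14)/5 = 44/5.
E[N | machine 2] = (1+5+6+11)/4 = 23/4.
E[N | machine 3] = (1+6+9+11+14)/5 = 41/5.
By the law of total expectation,
E[N] = (1/5)·(44/5) + (3/10)·(23/4) + (1/2)·(41/5) = 1517/200.

1517/200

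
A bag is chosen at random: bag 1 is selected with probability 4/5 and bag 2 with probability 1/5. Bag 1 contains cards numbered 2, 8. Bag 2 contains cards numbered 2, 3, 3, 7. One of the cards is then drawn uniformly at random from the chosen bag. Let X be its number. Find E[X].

E[X | bag 1] = (2+8)/2 = 5.
E[X | bag 2] = (2+3+3+7)/4 = 15/4.
E[X] = (4/5)·(5) + (1/5)·(15/4) = 19/4.

19/4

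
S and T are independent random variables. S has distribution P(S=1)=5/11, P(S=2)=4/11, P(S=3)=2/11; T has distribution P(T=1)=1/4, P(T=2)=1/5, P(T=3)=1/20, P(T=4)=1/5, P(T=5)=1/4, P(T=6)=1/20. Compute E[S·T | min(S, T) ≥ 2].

406/45

P(min(S, T) ≥ 2) = 9/22.
Summing ST·P(x,y) over outcomes with min(S, T) ≥ 2 gives 203/55.
E[S·T | min(S, T) ≥ 2] = (203/55) / (9/22) = 406/45.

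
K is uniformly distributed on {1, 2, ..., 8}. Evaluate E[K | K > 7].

Given K > 7, K is equally likely to be any of {8}.
E[K | K > 7] = (8) / 1 = 8.

8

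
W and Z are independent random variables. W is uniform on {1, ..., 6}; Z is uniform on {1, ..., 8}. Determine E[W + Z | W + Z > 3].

376/45

P(W + Z > 3) = 15/16.
Summing (W+Z)·P(x,y) over outcomes with W + Z > 3 gives 47/6.
E[W + Z | W + Z > 3] = (47/6) / (15/16) = 376/45.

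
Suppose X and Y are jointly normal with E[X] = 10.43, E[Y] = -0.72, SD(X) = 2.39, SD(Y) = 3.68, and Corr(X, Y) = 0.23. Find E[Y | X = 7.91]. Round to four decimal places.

-1.6124

For a bivariate normal, E[Y | X=x] = μ_Y + ρ·(σ_Y/σ_X)·(x − μ_X).
E[Y | X=7.91] = -0.72 + (0.23)·(3.68/2.39)·(7.91 − (10.43)) = -0.72 + (0.35414)·(-2.52) = -1.6124.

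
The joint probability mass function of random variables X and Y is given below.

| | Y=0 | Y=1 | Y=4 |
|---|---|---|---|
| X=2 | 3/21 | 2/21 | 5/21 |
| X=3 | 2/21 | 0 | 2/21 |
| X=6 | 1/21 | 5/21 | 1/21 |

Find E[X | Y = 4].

11/4

P(Y = 4) = 8/21.
Σ X·P over the event = 2·(5/21) + 3·(2/21) + 6·(1/21) = 22/21.
E[X | Y = 4] = (22/21) / (8/21) = 11/4.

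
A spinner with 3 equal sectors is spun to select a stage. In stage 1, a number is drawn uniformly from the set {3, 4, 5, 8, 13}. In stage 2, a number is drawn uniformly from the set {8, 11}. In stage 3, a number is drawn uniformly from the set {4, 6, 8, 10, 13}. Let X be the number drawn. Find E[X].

E[X | stage 1] = (3+4+5+8+13)/5 = 33/5.
E[X | stage 2] = (8+11)/2 = 19/2.
E[X | stage 3] = (4+6+8+10+13)/5 = 41/5.
By the law of total expectation,
E[X] = (1/3)·(33/5) + (1/3)·(19/2) + (1/3)·(41/5) = 81/10.

81/10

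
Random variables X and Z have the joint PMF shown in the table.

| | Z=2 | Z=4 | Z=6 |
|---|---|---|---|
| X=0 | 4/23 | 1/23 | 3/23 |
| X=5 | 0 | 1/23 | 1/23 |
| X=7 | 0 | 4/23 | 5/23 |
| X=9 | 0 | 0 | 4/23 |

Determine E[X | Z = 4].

11/2

P(Z = 4) = 6/23.
Summing X·P(X=x,Z=y) over the conditioning event gives 33/23.
E[X | Z = 4] = (33/23) / (6/23) = 11/2.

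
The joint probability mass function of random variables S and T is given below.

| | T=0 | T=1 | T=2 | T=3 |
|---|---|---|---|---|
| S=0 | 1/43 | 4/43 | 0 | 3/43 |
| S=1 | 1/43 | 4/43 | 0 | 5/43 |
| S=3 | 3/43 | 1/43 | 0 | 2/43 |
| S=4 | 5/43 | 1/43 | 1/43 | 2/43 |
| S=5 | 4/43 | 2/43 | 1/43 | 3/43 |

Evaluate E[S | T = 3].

P(T = 3) = 15/43.
Σ S·P over the event = 0·(3/43) + 1·(5/43) + 3·(2/43) + 4·(2/43) + 5·(3/43) = 34/43.
E[S | T = 3] = (34/43) / (15/43) = 34/15.

34/15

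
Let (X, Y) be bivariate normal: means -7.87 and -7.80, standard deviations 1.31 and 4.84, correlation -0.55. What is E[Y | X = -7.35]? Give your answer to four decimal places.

For a bivariate normal, E[Y | X=x] = μ_Y + ρ·(σ_Y/σ_X)·(x − μ_X).
E[Y | X=-7.35] = -7.80 + (-0.55)·(4.84/1.31)·(-7.35 − (-7.87)) = -7.80 + (-2.0321)·(0.52) = -8.8567.

-8.8567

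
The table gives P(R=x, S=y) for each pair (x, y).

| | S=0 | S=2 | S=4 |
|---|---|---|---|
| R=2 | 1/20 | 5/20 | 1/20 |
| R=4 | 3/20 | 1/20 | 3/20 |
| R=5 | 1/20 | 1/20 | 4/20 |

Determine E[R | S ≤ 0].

19/5

P(S ≤ 0) = 1/4.
Σ R·P over the event = 2·(1/20) + 4·(3/20) + 5·(1/20) = 19/20.
E[R | S ≤ 0] = (19/20) / (1/4) = 19/5.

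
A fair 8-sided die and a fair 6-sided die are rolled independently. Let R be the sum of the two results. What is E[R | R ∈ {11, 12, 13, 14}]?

P(R ∈ {11, 12, 13, 14}) = 5/24.
Σ over the event: 11·1/12 + 12·1/16 + 13·1/24 + 14·1/48 = 5/2.
E[R | R ∈ {11, 12, 13, 14}] = (5/2) / (5/24) = 12.

12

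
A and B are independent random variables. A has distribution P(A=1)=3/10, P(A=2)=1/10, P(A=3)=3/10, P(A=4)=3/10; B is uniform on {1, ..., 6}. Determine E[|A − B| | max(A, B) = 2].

4/5

P(max(A, B) = 2) = 1/12.
Summing |A−B|·P(x,y) over outcomes with max(A, B) = 2 gives 1/15.
E[|A − B| | max(A, B) = 2] = (1/15) / (1/12) = 4/5.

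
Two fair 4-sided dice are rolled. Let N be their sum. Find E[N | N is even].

P(N is even) = 1/2.
Σ over the event: 2·1/16 + 4·3/16 + 6·3/16 + 8·1/16 = 5/2.
E[N | N is even] = (5/2) / (1/2) = 5.

5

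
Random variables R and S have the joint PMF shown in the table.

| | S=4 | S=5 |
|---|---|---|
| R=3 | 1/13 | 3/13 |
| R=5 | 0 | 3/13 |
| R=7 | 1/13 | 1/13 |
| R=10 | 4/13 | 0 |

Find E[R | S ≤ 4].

P(S ≤ 4) = 6/13.
Σ R·P over the event = 3·(1/13) + 7·(1/13) + 10·(4/13) = 50/13.
E[R | S ≤ 4] = (50/13) / (6/13) = 25/3.

25/3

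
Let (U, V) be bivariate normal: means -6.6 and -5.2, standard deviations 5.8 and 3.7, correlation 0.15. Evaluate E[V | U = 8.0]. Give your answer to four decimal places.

-3.8029

E[V | U=x] = μ_V + ρ(σ_V/σ_U)(x − μ_U) for jointly normal variables.
E[V | U=8.0] = -5.2 + (0.15)·(3.7/5.8)·(8.0 − (-6.6)) = -5.2 + (0.09569)·(14.6) = -3.8029.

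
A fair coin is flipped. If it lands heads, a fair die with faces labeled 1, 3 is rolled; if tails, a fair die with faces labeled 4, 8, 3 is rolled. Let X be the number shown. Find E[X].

7/2

E[X | heads] = (1+3)/2 = 2.
E[X | tails] = (4+8+3)/3 = 5.
By the law of total expectation,
E[X] = (1/2)·(2) + (1/2)·(5) = 7/2.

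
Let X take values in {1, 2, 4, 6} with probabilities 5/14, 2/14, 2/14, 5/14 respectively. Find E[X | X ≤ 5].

P(X ≤ 5) = 9/14.
Σ over the event: 1·5/14 + 2·1/7 + 4·1/7 = 17/14.
E[X | X ≤ 5] = (17/14) / (9/14) = 17/9.

17/9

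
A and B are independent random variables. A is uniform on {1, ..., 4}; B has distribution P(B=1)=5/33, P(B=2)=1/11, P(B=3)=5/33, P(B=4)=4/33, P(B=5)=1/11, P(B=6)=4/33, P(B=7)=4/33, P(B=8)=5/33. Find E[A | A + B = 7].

21/8

P(A + B = 7) = 4/33.
Summing A·P(x,y) over outcomes with A + B = 7 gives 7/22.
E[A | A + B = 7] = (7/22) / (4/33) = 21/8.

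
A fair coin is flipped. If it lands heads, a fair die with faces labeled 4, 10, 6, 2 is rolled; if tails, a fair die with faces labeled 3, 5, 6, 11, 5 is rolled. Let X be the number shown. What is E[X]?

23/4

E[X | heads] = (4+10+6+2)/4 = 11/2.
E[X | tails] = (3+5+6+11+5)/5 = 6.
E[X] = (1/2)·(11/2) + (1/2)·(6) = 23/4.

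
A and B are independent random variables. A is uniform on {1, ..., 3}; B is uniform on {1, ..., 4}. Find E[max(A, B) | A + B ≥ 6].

11/3

Outcomes with A + B ≥ 6: (2,4), (3,3), (3,4), each with probability 1/12.
E[max(A, B) | A + B ≥ 6] = (4 + 3 + 4) / 3 = 11/3.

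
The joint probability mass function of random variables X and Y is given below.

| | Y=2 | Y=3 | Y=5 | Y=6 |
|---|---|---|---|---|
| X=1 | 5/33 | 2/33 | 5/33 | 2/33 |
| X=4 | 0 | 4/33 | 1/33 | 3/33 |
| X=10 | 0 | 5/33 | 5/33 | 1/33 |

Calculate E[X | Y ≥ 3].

151/28

P(Y ≥ 3) = 28/33.
Summing X·P(X=x,Y=y) over the conditioning event gives 151/33.
E[X | Y ≥ 3] = (151/33) / (28/33) = 151/28.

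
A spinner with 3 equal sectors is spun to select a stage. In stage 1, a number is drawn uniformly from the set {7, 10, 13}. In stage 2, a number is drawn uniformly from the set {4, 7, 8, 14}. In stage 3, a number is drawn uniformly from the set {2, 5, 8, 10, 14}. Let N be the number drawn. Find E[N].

E[N | stage 1] = (7+10+13)/3 = 10.
E[N | stage 2] = (4+7+8+14)/4 = 33/4.
E[N | stage 3] = (2+5+8+10+14)/5 = 39/5.
By the law of total expectation,
E[N] = (1/3)·(10) + (1/3)·(33/4) + (1/3)·(39/5) = 521/60.

521/60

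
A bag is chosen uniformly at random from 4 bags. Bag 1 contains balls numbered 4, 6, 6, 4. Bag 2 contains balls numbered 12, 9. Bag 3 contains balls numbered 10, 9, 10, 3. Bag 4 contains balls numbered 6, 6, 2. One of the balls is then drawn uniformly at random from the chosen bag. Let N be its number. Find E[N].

E[N | bag 1] = (4+6+6+4)/4 = 5.
E[N | bag 2] = (12+9)/2 = 21/2.
E[N | bag 3] = (10+9+10+3)/4 = 8.
E[N | bag 4] = (6+6+2)/3 = 14/3.
By the law of total expectation,
E[N] = (1/4)·(5) + (1/4)·(21/2) + (1/4)·(8) + (1/4)·(14/3) = 169/24.

169/24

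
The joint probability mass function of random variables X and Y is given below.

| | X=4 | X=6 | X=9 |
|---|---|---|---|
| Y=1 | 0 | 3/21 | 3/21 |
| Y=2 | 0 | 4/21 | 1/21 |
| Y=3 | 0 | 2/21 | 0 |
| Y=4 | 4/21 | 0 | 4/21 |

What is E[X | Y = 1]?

15/2

P(Y = 1) = 2/7.
Σ X·P over the event = 6·(3/21) + 9·(3/21) = 15/7.
E[X | Y = 1] = (15/7) / (2/7) = 15/2.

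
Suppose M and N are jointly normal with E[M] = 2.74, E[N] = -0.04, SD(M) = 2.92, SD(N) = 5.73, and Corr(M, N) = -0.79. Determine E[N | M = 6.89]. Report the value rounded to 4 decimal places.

-6.4735

E[N | M=x] = μ_N + ρ(σ_N/σ_M)(x − μ_M) for jointly normal variables.
E[N | M=6.89] = -0.04 + (-0.79)·(5.73/2.92)·(6.89 − (2.74)) = -0.04 + (-1.55024)·(4.15) = -6.4735.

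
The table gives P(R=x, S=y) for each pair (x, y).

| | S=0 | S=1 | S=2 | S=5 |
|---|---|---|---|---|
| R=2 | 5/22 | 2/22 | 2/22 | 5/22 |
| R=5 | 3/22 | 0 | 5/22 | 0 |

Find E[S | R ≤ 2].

31/14

P(R ≤ 2) = 7/11.
Σ S·P over the event = 0·(5/22) + 1·(2/22) + 2·(2/22) + 5·(5/22) = 31/22.
E[S | R ≤ 2] = (31/22) / (7/11) = 31/14.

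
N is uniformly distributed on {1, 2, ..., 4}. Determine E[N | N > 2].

Given N > 2, N is equally likely to be any of {3, 4}.
E[N | N > 2] = (3 + 4) / 2 = 7/2.

7/2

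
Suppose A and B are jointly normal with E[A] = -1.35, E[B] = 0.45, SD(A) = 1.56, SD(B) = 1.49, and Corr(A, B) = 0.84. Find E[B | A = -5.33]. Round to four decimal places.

-2.7432

The regression of B on A has slope ρ·σ_B/σ_A and passes through (μ_A, μ_B).
E[B | A=-5.33] = 0.45 + (0.84)·(1.49/1.56)·(-5.33 − (-1.35)) = 0.45 + (0.80231)·(-3.98) = -2.7432.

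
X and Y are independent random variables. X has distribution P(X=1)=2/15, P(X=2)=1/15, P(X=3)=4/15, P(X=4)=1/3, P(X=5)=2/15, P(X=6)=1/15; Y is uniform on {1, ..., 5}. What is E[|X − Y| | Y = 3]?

P(Y = 3) = 1/5.
Summing |X−Y|·P(x,y) over outcomes with Y = 3 gives 17/75.
E[|X − Y| | Y = 3] = (17/75) / (1/5) = 17/15.

17/15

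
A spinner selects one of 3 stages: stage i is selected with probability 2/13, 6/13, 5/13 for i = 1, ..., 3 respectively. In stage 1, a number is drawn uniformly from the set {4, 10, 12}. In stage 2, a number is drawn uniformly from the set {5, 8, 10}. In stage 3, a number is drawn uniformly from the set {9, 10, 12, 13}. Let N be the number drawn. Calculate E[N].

355/39

E[N | stage 1] = (4+10+12)/3 = 26/3.
E[N | stage 2] = (5+8+10)/3 = 23/3.
E[N | stage 3] = (9+10+12+13)/4 = 11.
By the law of total expectation,
E[N] = (2/13)·(26/3) + (6/13)·(23/3) + (5/13)·(11) = 355/39.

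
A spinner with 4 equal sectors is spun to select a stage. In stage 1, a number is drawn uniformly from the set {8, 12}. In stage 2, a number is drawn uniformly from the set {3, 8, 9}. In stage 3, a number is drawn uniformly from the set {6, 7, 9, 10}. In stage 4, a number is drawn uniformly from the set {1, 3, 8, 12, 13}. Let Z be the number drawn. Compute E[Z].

E[Z | stage 1] = (8+12)/2 = 10.
E[Z | stage 2] = (3+8+9)/3 = 20/3.
E[Z | stage 3] = (6+7+9+10)/4 = 8.
E[Z | stage 4] = (1+3+8+12+13)/5 = 37/5.
By the law of total expectation,
E[Z] = (1/4)·(10) + (1/4)·(20/3) + (1/4)·(8) + (1/4)·(37/5) = 481/60.

481/60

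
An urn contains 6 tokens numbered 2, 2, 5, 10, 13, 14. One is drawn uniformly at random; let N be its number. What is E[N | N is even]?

P(N is even) = 2/3.
Σ over the event: 2·1/3 + 10·1/6 + 14·1/6 = 14/3.
E[N | N is even] = (14/3) / (2/3) = 7.

7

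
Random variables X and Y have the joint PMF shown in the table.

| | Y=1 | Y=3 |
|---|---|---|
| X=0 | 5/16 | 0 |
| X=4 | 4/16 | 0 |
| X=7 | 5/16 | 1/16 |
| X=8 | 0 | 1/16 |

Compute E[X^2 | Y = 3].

113/2

P(Y = 3) = 1/8.
Σ X^2·P over the event = 49·(1/16) + 64·(1/16) = 113/16.
E[X^2 | Y = 3] = (113/16) / (1/8) = 113/2.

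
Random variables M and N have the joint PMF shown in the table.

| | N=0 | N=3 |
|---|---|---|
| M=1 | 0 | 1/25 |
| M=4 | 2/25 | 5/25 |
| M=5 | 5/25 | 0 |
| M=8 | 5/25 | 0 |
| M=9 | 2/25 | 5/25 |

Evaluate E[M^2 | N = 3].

486/11

P(N = 3) = 11/25.
Summing M^2·P(M=x,N=y) over the conditioning event gives 486/25.
E[M^2 | N = 3] = (486/25) / (11/25) = 486/11.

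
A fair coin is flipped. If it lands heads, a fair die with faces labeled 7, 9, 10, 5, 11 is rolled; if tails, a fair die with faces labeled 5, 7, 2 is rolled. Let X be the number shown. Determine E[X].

98/15

E[X | heads] = (7+9+10+5+11)/5 = 42/5.
E[X | tails] = (5+7+2)/3 = 14/3.
By the law of total expectation,
E[X] = (1/2)·(42/5) + (1/2)·(14/3) = 98/15.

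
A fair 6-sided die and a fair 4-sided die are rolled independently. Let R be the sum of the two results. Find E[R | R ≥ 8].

26/3

P(R ≥ 8) = 1/4.
Σ over the event: 8·1/8 + 9·1/12 + 10·1/24 = 13/6.
E[R | R ≥ 8] = (13/6) / (1/4) = 26/3.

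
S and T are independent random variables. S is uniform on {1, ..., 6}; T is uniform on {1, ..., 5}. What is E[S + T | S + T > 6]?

25/3

P(S + T > 6) = 1/2.
Summing (S+T)·P(x,y) over outcomes with S + T > 6 gives 25/6.
E[S + T | S + T > 6] = (25/6) / (1/2) = 25/3.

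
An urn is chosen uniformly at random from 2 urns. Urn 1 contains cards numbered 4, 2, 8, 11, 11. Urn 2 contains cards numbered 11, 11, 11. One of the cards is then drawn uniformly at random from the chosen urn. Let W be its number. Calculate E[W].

91/10

E[W | urn 1] = (4+2+8+11+11)/5 = 36/5.
E[W | urn 2] = (11+11+11)/3 = 11.
E[W] = (1/2)·(36/5) + (1/2)·(11) = 91/10.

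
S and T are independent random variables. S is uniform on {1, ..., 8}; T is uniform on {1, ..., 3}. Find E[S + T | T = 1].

11/2

P(T = 1) = 1/3.
Summing (S+T)·P(x,y) over outcomes with T = 1 gives 11/6.
E[S + T | T = 1] = (11/6) / (1/3) = 11/2.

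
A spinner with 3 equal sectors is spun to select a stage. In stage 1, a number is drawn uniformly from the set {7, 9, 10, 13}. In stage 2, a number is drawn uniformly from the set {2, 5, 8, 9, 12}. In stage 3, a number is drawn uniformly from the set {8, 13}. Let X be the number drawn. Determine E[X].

E[X | stage 1] = (7+9+10+13)/4 = 39/4.
E[X | stage 2] = (2+5+8+9+12)/5 = 36/5.
E[X | stage 3] = (8+13)/2 = 21/2.
E[X] = (1/3)·(39/4) + (1/3)·(36/5) + (1/3)·(21/2) = 183/20.

183/20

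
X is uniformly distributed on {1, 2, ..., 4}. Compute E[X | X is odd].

2

Given X is odd, X is equally likely to be any of {1, 3}.
E[X | X is odd] = (1 + 3) / 2 = 2.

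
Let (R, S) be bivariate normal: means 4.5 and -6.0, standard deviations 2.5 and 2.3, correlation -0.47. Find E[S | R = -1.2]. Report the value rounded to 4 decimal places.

-3.5353

The regression of S on R has slope ρ·σ_S/σ_R and passes through (μ_R, μ_S).
E[S | R=-1.2] = -6.0 + (-0.47)·(2.3/2.5)·(-1.2 − (4.5)) = -6.0 + (-0.4324)·(-5.7) = -3.5353.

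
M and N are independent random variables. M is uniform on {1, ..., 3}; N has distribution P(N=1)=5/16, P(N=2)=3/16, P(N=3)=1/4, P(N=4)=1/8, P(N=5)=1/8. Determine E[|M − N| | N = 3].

P(N = 3) = 1/4.
Summing |M−N|·P(x,y) over outcomes with N = 3 gives 1/4.
E[|M − N| | N = 3] = (1/4) / (1/4) = 1.

1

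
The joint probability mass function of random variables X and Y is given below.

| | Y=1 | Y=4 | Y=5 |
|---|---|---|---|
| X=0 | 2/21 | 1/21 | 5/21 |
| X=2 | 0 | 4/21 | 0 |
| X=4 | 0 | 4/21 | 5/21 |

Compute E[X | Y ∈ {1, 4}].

P(Y ∈ {1, 4}) = 11/21.
Summing X·P(X=x,Y=y) over the conditioning event gives 8/7.
E[X | Y ∈ {1, 4}] = (8/7) / (11/21) = 24/11.

24/11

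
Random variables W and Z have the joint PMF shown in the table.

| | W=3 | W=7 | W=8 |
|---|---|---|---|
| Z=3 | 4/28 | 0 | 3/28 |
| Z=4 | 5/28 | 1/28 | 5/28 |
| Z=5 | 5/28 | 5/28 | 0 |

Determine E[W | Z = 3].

P(Z = 3) = 1/4.
Σ W·P over the event = 3·(4/28) + 8·(3/28) = 9/7.
E[W | Z = 3] = (9/7) / (1/4) = 36/7.

36/7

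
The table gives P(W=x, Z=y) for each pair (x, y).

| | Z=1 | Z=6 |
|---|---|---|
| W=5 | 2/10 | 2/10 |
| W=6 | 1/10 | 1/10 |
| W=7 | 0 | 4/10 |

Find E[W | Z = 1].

P(Z = 1) = 3/10.
Σ W·P over the event = 5·(2/10) + 6·(1/10) = 8/5.
E[W | Z = 1] = (8/5) / (3/10) = 16/3.

16/3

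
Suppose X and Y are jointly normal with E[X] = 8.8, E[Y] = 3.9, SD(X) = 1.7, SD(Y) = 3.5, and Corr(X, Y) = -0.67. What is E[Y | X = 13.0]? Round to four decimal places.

E[Y | X=x] = μ_Y + ρ(σ_Y/σ_X)(x − μ_X) for jointly normal variables.
E[Y | X=13.0] = 3.9 + (-0.67)·(3.5/1.7)·(13.0 − (8.8)) = 3.9 + (-1.3794)·(4.2) = -1.8935.

-1.8935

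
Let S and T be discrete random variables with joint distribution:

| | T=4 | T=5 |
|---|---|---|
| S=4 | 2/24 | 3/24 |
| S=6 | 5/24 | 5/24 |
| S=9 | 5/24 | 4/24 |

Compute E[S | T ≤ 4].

P(T ≤ 4) = 1/2.
Σ S·P over the event = 4·(2/24) + 6·(5/24) + 9·(5/24) = 83/24.
E[S | T ≤ 4] = (83/24) / (1/2) = 83/12.

83/12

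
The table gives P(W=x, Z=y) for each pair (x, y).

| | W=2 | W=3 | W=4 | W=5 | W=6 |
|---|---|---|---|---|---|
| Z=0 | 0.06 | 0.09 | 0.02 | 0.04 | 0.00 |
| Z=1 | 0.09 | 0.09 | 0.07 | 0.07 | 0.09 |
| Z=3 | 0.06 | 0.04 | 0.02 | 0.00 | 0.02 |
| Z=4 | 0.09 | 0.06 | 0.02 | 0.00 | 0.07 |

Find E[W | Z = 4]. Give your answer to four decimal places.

3.5833

P(Z = 4) = 0.24.
Σ W·P over the event = 2·(0.09) + 3·(0.06) + 4·(0.02) + 6·(0.07) = 0.86.
E[W | Z = 4] = (0.86) / (0.24) = 3.5833.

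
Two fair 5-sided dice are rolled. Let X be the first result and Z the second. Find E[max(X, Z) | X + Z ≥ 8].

29/6

Outcomes with X + Z ≥ 8: (3,5), (4,4), (4,5), (5,3), (5,4), (5,5), each with probability 1/25.
E[max(X, Z) | X + Z ≥ 8] = (5 + 4 + 5 + 5 + 5 + 5) / 6 = 29/6.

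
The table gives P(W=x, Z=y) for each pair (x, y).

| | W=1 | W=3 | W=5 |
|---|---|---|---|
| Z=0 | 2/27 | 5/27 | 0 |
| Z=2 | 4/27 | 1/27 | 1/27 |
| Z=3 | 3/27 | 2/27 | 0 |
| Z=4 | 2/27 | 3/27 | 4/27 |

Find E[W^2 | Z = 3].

P(Z = 3) = 5/27.
Σ W^2·P over the event = 1·(3/27) + 9·(2/27) = 7/9.
E[W^2 | Z = 3] = (7/9) / (5/27) = 21/5.

21/5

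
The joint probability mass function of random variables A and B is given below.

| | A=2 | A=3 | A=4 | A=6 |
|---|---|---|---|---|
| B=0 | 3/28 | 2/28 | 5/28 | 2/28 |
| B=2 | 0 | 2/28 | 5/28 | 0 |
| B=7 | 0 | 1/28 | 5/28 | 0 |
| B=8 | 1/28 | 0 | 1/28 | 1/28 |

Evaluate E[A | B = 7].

23/6

P(B = 7) = 3/14.
Σ A·P over the event = 3·(1/28) + 4·(5/28) = 23/28.
E[A | B = 7] = (23/28) / (3/14) = 23/6.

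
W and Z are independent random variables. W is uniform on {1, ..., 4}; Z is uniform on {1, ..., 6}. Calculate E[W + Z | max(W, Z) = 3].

24/5

Outcomes with max(W, Z) = 3: (1,3), (2,3), (3,1), (3,2), (3,3), each with probability 1/24.
E[W + Z | max(W, Z) = 3] = (4 + 5 + 4 + 5 + 6) / 5 = 24/5.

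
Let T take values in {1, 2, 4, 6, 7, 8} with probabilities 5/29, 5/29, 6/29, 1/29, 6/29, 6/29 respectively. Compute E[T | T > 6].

15/2

P(T > 6) = 12/29.
Σ over the event: 7·6/29 + 8·6/29 = 90/29.
E[T | T > 6] = (90/29) / (12/29) = 15/2.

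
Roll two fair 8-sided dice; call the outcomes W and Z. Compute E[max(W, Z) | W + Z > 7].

P(W + Z > 7) = 43/64.
Summing max(W,Z)·P(x,y) over outcomes with W + Z > 7 gives 147/32.
E[max(W, Z) | W + Z > 7] = (147/32) / (43/64) = 294/43.

294/43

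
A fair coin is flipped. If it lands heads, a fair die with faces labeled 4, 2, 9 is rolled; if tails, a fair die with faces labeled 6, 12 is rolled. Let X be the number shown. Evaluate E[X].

E[X | heads] = (4+2+9)/3 = 5.
E[X | tails] = (6+12)/2 = 9.
E[X] = (1/2)·(5) + (1/2)·(9) = 7.

7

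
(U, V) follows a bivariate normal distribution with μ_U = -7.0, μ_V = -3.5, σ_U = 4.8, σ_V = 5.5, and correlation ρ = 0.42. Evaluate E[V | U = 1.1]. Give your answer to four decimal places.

0.3981

E[V | U=x] = μ_V + ρ(σ_V/σ_U)(x − μ_U) for jointly normal variables.
E[V | U=1.1] = -3.5 + (0.42)·(5.5/4.8)·(1.1 − (-7.0)) = -3.5 + (0.48125)·(8.1) = 0.3981.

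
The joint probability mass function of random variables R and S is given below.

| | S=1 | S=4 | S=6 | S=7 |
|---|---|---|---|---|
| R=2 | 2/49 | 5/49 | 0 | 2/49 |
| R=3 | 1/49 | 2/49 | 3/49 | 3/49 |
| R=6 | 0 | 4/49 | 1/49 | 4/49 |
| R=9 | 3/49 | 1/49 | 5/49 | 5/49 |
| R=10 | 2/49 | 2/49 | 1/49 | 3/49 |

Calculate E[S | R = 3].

P(R = 3) = 9/49.
Σ S·P over the event = 1·(1/49) + 4·(2/49) + 6·(3/49) + 7·(3/49) = 48/49.
E[S | R = 3] = (48/49) / (9/49) = 16/3.

16/3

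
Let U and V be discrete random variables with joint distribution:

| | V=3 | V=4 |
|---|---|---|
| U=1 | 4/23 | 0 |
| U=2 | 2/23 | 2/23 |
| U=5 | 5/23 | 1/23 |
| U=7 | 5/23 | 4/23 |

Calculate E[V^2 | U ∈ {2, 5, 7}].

P(U ∈ {2, 5, 7}) = 19/23.
Σ V^2·P over the event = 9·(2/23) + 16·(2/23) + 9·(5/23) + 16·(1/23) + 9·(5/23) + 16·(4/23) = 220/23.
E[V^2 | U ∈ {2, 5, 7}] = (220/23) / (19/23) = 220/19.

220/19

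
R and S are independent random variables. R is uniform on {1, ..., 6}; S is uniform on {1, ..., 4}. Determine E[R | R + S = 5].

Outcomes with R + S = 5: (1,4), (2,3), (3,2), (4,1), each with probability 1/24.
E[R | R + S = 5] = (1 + 2 + 3 + 4) / 4 = 5/2.

5/2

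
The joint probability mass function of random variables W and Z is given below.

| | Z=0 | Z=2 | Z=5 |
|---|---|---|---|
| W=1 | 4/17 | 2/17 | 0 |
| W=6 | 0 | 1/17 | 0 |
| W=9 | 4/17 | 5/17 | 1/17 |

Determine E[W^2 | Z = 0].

41

P(Z = 0) = 8/17.
Σ W^2·P over the event = 1·(4/17) + 81·(4/17) = 328/17.
E[W^2 | Z = 0] = (328/17) / (8/17) = 41.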